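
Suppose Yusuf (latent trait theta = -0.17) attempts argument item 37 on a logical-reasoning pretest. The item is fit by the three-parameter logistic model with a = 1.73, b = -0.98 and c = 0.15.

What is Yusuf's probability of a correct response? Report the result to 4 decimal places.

0.8320

P(theta) = c + (1 − c) · 1 / (1 + exp(−a(theta − b)))
Exponent: 1.73 × (-0.17 − (-0.98)) = 1.4013
1/(1 + e^{-1.4013}) = 0.8024
P = 0.15 + 0.85 × 0.8024 = 0.8320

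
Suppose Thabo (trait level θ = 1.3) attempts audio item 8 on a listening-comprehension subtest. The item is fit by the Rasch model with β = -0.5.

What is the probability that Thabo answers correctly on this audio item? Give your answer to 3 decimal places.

0.858

P(θ) = 1 / (1 + exp(−(θ − β)))
Exponent: (1.3 − (-0.5)) = 1.8000
1/(1 + e^{-1.8000}) = 0.8581
P = 0.8581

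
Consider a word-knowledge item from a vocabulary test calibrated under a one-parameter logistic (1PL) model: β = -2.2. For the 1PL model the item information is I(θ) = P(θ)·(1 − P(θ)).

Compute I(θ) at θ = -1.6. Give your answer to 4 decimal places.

0.2288

P = 1/(1+e^{-0.6000}) = 0.6457
P(1−P) = 0.6457 × 0.3543 = 0.2288
I = P(1−P) = 0.22878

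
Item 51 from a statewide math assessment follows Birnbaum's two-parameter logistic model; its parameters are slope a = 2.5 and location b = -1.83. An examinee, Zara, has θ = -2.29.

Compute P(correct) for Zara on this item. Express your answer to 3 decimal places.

P(θ) = 1 / (1 + exp(−a(θ − b)))
Exponent: 2.5 × (-2.29 − (-1.83)) = -1.1500
1/(1 + e^{1.1500}) = 0.2405

0.240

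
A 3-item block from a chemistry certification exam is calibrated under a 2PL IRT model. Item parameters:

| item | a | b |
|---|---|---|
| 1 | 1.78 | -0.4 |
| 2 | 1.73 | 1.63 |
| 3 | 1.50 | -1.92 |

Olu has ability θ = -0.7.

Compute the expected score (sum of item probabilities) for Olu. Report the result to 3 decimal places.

P(θ) = 1 / (1 + exp(−a(θ − b)))
P_1 = 1/(1+e^{0.5340}) = 0.3696
P_2 = 1/(1+e^{4.0309}) = 0.0174
P_3 = 1/(1+e^{-1.8300}) = 0.8618
E[score] = 0.3696 + 0.0174 + 0.8618 = 1.2488

1.249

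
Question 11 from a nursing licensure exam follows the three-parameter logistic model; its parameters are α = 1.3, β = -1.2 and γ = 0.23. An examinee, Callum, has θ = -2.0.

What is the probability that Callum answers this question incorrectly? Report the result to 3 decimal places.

P(θ) = γ + (1 − γ) · 1 / (1 + exp(−α(θ − β)))
Exponent: 1.3 × (-2.0 − (-1.2)) = -1.0400
1/(1 + e^{1.0400}) = 0.2611
P = 0.23 + 0.77 × 0.2611 = 0.4311
P(incorrect) = 1 − 0.4311 = 0.5689

0.569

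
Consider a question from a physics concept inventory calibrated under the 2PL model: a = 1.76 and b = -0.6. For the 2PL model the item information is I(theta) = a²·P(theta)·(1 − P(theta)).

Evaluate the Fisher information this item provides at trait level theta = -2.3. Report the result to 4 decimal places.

0.1410

P = 1/(1+e^{2.9920}) = 0.0478
P(1−P) = 0.0478 × 0.9522 = 0.0455
I = a² × P(1−P) = 1.76² × 0.0455 = 0.14096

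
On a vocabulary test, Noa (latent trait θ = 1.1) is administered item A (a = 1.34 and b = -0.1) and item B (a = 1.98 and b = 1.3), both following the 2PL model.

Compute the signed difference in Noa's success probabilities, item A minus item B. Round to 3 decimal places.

P(θ) = 1 / (1 + exp(−a(θ − b)))
P_A = 0.8331
P_B = 0.4023
P_A − P_B = 0.4309

0.431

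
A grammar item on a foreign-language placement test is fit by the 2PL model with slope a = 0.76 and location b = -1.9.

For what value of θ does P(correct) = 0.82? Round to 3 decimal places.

0.095

P(θ) = 1 / (1 + exp(−a(θ − b)))
logit = ln(0.8200/0.1800) = 1.5163
θ = b + logit/(a) = -1.9 + 1.5163/0.7600 = 0.0952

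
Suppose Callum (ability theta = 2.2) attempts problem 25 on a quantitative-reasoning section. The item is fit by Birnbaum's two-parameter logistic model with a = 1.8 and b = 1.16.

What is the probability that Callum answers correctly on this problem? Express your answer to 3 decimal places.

P(theta) = 1 / (1 + exp(−a(theta − b)))
Exponent: 1.8 × (2.2 − 1.16) = 1.8720
1/(1 + e^{-1.8720}) = 0.8667

0.867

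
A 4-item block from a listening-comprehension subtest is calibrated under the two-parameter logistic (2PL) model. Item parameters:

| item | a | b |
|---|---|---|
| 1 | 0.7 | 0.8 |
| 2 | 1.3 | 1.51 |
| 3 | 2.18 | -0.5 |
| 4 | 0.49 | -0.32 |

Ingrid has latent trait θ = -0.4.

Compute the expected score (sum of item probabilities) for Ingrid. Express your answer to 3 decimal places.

P(θ) = 1 / (1 + exp(−a(θ − b)))
P_1 = 1/(1+e^{0.8400}) = 0.3015
P_2 = 1/(1+e^{2.4830}) = 0.0771
P_3 = 1/(1+e^{-0.2180}) = 0.5543
P_4 = 1/(1+e^{0.0392}) = 0.4902
E[score] = 0.3015 + 0.0771 + 0.5543 + 0.4902 = 1.4231

1.423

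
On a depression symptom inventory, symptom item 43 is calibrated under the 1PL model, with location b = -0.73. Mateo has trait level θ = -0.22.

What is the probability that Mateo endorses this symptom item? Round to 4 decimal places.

P(θ) = 1 / (1 + exp(−(θ − b)))
Exponent: (-0.22 − (-0.73)) = 0.5100
1/(1 + e^{-0.5100}) = 0.6248
P = 0.6248

0.6248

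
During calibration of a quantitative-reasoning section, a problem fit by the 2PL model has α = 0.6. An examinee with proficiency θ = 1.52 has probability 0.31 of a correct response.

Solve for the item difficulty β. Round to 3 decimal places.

2.854

P(θ) = 1 / (1 + exp(−α(θ − β)))
logit(0.31) = ln(0.31/0.69) = -0.8001
β = θ − logit/(α) = 1.52 − (-0.8001)/0.6000 = 2.8535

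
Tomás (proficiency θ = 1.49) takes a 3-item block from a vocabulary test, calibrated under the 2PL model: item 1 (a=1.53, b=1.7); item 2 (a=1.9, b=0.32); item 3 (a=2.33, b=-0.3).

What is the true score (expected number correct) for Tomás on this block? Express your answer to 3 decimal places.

P(θ) = 1 / (1 + exp(−a(θ − b)))
P_1 = 1/(1+e^{0.3213}) = 0.4204
P_2 = 1/(1+e^{-2.2230}) = 0.9023
P_3 = 1/(1+e^{-4.1707}) = 0.9848
E[score] = 0.4204 + 0.9023 + 0.9848 = 2.3074

2.307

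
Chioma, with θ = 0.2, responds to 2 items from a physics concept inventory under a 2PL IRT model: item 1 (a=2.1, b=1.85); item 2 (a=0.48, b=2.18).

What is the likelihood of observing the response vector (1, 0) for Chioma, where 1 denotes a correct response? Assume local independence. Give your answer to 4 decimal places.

P(θ) = 1 / (1 + exp(−a(θ − b)))
P_1 = 1/(1+e^{3.4650}) = 0.0303
P_2 = 1/(1+e^{0.9504}) = 0.2788
L = P_1 × (1−P_2) = 0.0303 × 0.7212 = 0.02187

0.0219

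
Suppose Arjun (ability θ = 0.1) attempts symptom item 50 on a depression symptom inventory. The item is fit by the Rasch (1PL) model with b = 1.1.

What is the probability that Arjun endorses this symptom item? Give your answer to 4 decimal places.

0.2689

P(θ) = 1 / (1 + exp(−(θ − b)))
Exponent: (0.1 − 1.1) = -1.0000
1/(1 + e^{1.0000}) = 0.2689
P = 0.2689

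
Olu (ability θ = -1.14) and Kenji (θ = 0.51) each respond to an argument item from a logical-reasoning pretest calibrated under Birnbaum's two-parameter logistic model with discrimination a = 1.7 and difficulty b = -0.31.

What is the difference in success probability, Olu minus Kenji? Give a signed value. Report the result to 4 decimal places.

-0.6052

P(θ) = 1 / (1 + exp(−a(θ − b)))
P(Olu) = 0.1961  [exponent -1.4110]
P(Kenji) = 0.8012  [exponent 1.3940]
Difference = 0.1961 − 0.8012 = -0.6052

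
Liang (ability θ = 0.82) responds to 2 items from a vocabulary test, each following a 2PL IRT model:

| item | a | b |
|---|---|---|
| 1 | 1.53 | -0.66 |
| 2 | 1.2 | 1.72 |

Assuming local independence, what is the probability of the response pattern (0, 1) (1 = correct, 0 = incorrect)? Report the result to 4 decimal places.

0.0239

P(θ) = 1 / (1 + exp(−a(θ − b)))
P_1 = 1/(1+e^{-2.2644}) = 0.9059
P_2 = 1/(1+e^{1.0800}) = 0.2535
L = (1−P_1) × P_2 = 0.0941 × 0.2535 = 0.02386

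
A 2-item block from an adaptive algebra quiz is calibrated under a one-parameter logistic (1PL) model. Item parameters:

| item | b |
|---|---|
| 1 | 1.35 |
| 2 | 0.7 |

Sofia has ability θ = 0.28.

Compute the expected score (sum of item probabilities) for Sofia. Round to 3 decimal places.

0.652

P(θ) = 1 / (1 + exp(−(θ − b)))
P_1 = 1/(1+e^{1.0700}) = 0.2554
P_2 = 1/(1+e^{0.4200}) = 0.3965
E[score] = 0.2554 + 0.3965 = 0.6519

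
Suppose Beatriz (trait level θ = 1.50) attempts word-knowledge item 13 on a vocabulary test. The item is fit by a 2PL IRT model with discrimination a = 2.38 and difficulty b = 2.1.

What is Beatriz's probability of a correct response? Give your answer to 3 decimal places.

P(θ) = 1 / (1 + exp(−a(θ − b)))
Exponent: 2.38 × (1.50 − 2.1) = -1.4280
1/(1 + e^{1.4280}) = 0.1934

0.193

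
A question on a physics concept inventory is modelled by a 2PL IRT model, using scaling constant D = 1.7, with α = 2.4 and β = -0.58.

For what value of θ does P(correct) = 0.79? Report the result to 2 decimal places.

P(θ) = 1 / (1 + exp(−D·α(θ − β)))
logit = ln(0.7900/0.2100) = 1.3249
θ = β + logit/(1.7·α) = -0.58 + 1.3249/4.0800 = -0.2553

-0.26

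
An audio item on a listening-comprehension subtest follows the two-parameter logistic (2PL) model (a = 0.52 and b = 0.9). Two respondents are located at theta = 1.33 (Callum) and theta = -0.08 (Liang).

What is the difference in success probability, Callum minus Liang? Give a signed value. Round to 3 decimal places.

P(theta) = 1 / (1 + exp(−a(theta − b)))
P(Callum) = 0.5557  [exponent 0.2236]
P(Liang) = 0.3753  [exponent -0.5096]
Difference = 0.5557 − 0.3753 = 0.1804

0.180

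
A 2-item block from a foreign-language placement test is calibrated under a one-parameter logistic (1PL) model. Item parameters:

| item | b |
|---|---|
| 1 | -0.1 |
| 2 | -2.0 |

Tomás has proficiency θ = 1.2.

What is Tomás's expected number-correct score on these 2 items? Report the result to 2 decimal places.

1.75

P(θ) = 1 / (1 + exp(−(θ − b)))
P_1 = 1/(1+e^{-1.3000}) = 0.7858
P_2 = 1/(1+e^{-3.2000}) = 0.9608
E[score] = 0.7858 + 0.9608 = 1.7467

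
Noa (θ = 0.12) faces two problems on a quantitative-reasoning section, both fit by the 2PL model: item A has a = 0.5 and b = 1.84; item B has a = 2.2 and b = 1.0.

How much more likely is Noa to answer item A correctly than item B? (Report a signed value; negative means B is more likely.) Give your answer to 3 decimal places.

P(θ) = 1 / (1 + exp(−a(θ − b)))
P_A = 0.2973
P_B = 0.1261
P_A − P_B = 0.1713

0.171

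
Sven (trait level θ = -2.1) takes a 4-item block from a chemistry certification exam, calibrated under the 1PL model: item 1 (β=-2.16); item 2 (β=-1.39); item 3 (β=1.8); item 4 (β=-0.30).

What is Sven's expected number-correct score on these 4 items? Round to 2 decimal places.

1.01

P(θ) = 1 / (1 + exp(−(θ − β)))
P_1 = 1/(1+e^{-0.0600}) = 0.5150
P_2 = 1/(1+e^{0.7100}) = 0.3296
P_3 = 1/(1+e^{3.9000}) = 0.0198
P_4 = 1/(1+e^{1.8000}) = 0.1419
E[score] = 0.5150 + 0.3296 + 0.0198 + 0.1419 = 1.0063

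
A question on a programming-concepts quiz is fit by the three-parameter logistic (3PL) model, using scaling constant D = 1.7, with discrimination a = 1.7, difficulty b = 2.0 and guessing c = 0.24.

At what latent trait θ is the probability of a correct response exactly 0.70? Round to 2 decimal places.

P(θ) = c + (1 − c) · 1 / (1 + exp(−D·a(θ − b)))
Remove guessing floor: (0.70 − 0.24)/(1 − 0.24) = 0.6053
logit = ln(0.6053/0.3947) = 0.4274
θ = b + logit/(1.7·a) = 2.0 + 0.4274/2.8900 = 2.1479

2.15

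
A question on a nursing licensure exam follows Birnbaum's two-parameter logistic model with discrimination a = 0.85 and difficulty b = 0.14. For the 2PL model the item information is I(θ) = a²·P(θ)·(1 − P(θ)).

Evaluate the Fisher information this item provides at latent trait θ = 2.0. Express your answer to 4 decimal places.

P = 1/(1+e^{-1.5810}) = 0.8293
P(1−P) = 0.8293 × 0.1707 = 0.1415
I = a² × P(1−P) = 0.85² × 0.1415 = 0.10226

0.1023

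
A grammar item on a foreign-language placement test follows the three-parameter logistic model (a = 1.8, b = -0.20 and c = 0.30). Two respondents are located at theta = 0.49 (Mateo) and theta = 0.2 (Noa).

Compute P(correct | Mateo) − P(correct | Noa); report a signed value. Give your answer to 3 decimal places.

P(theta) = c + (1 − c) · 1 / (1 + exp(−a(theta − b)))
P(Mateo) = 0.8431  [exponent 1.2420]
P(Noa) = 0.7708  [exponent 0.7200]
Difference = 0.8431 − 0.7708 = 0.0723

0.072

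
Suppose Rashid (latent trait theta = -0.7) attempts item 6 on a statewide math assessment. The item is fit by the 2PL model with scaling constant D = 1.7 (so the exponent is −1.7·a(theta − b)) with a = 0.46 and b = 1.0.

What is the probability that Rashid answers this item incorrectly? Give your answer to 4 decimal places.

0.7907

P(theta) = 1 / (1 + exp(−D·a(theta − b)))
Exponent: 1.7 × 0.46 × (-0.7 − 1.0) = -1.3294
1/(1 + e^{1.3294}) = 0.2093
P = 0.2093
P(incorrect) = 1 − 0.2093 = 0.7907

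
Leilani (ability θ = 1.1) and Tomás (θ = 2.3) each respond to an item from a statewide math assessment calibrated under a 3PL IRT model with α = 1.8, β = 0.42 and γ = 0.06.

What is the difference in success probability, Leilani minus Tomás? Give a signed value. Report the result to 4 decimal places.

P(θ) = γ + (1 − γ) · 1 / (1 + exp(−α(θ − β)))
P(Leilani) = 0.7864  [exponent 1.2240]
P(Tomás) = 0.9692  [exponent 3.3840]
Difference = 0.7864 − 0.9692 = -0.1828

-0.1828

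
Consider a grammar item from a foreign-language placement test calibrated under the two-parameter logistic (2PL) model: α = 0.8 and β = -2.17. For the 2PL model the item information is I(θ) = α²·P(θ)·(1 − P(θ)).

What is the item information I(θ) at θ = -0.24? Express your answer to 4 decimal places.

P = 1/(1+e^{-1.5440}) = 0.8240
P(1−P) = 0.8240 × 0.1760 = 0.1450
I = α² × P(1−P) = 0.8² × 0.1450 = 0.09280

0.0928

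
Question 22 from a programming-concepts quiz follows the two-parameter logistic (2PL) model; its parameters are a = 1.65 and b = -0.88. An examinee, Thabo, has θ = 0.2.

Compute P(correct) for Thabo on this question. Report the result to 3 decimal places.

0.856

P(θ) = 1 / (1 + exp(−a(θ − b)))
Exponent: 1.65 × (0.2 − (-0.88)) = 1.7820
1/(1 + e^{-1.7820}) = 0.8559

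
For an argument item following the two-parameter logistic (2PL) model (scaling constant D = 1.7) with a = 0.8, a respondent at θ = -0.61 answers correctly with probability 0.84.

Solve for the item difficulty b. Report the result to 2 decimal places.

P(θ) = 1 / (1 + exp(−D·a(θ − b)))
logit(0.84) = ln(0.84/0.16) = 1.6582
b = θ − logit/(1.7·a) = -0.61 − 1.6582/1.3600 = -1.8293

-1.83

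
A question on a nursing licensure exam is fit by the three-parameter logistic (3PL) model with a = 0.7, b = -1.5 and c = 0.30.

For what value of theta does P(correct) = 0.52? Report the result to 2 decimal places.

P(theta) = c + (1 − c) · 1 / (1 + exp(−a(theta − b)))
Remove guessing floor: (0.52 − 0.30)/(1 − 0.30) = 0.3143
logit = ln(0.3143/0.6857) = -0.7802
theta = b + logit/(a) = -1.5 + (-0.7802)/0.7000 = -2.6145

-2.61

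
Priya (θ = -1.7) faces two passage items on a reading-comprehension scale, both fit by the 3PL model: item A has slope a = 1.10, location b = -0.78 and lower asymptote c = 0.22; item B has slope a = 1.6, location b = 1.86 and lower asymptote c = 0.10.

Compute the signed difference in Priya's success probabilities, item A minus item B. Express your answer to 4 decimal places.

P(θ) = c + (1 − c) · 1 / (1 + exp(−a(θ − b)))
P_A = 0.4279
P_B = 0.1030
P_A − P_B = 0.3249

0.3249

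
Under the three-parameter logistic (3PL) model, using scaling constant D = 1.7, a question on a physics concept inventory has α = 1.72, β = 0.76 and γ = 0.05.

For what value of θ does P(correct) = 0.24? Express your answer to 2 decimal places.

P(θ) = γ + (1 − γ) · 1 / (1 + exp(−D·α(θ − β)))
Remove guessing floor: (0.24 − 0.05)/(1 − 0.05) = 0.2000
logit = ln(0.2000/0.8000) = -1.3863
θ = β + logit/(1.7·α) = 0.76 + (-1.3863)/2.9240 = 0.2859

0.29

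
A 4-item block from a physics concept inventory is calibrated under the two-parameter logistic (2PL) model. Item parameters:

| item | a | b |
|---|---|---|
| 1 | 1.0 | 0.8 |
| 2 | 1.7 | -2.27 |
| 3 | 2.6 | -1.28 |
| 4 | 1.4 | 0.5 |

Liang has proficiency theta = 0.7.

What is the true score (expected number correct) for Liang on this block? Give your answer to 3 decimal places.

3.032

P(theta) = 1 / (1 + exp(−a(theta − b)))
P_1 = 1/(1+e^{0.1000}) = 0.4750
P_2 = 1/(1+e^{-5.0490}) = 0.9936
P_3 = 1/(1+e^{-5.1480}) = 0.9942
P_4 = 1/(1+e^{-0.2800}) = 0.5695
E[score] = 0.4750 + 0.9936 + 0.9942 + 0.5695 = 3.0324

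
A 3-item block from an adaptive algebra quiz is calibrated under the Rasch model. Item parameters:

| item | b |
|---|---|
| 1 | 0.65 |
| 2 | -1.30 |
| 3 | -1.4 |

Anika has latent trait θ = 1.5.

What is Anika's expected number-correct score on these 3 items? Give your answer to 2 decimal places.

P(θ) = 1 / (1 + exp(−(θ − b)))
P_1 = 1/(1+e^{-0.8500}) = 0.7006
P_2 = 1/(1+e^{-2.8000}) = 0.9427
P_3 = 1/(1+e^{-2.9000}) = 0.9478
E[score] = 0.7006 + 0.9427 + 0.9478 = 2.5911

2.59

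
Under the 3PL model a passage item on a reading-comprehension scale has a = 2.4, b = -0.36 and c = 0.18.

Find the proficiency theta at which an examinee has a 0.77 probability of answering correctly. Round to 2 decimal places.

0.03

P(theta) = c + (1 − c) · 1 / (1 + exp(−a(theta − b)))
Remove guessing floor: (0.77 − 0.18)/(1 − 0.18) = 0.7195
logit = ln(0.7195/0.2805) = 0.9420
theta = b + logit/(a) = -0.36 + 0.9420/2.4000 = 0.0325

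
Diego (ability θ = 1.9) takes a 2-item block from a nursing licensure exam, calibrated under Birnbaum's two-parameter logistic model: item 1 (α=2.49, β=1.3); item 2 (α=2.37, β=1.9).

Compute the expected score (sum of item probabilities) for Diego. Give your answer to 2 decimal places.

P(θ) = 1 / (1 + exp(−α(θ − β)))
P_1 = 1/(1+e^{-1.4940}) = 0.8167
P_2 = 1/(1+e^{0.0000}) = 0.5000
E[score] = 0.8167 + 0.5000 = 1.3167

1.32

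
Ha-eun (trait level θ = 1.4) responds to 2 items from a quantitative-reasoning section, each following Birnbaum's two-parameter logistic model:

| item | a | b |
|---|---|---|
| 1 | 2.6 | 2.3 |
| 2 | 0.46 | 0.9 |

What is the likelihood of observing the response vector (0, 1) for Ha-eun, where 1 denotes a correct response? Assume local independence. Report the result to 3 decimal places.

0.508

P(θ) = 1 / (1 + exp(−a(θ − b)))
P_1 = 1/(1+e^{2.3400}) = 0.0879
P_2 = 1/(1+e^{-0.2300}) = 0.5572
L = (1−P_1) × P_2 = 0.9121 × 0.5572 = 0.50829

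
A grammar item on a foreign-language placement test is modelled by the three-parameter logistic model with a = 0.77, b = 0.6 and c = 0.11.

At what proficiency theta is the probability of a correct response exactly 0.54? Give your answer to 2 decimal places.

P(theta) = c + (1 − c) · 1 / (1 + exp(−a(theta − b)))
Remove guessing floor: (0.54 − 0.11)/(1 − 0.11) = 0.4831
logit = ln(0.4831/0.5169) = -0.0674
theta = b + logit/(a) = 0.6 + (-0.0674)/0.7700 = 0.5124

0.51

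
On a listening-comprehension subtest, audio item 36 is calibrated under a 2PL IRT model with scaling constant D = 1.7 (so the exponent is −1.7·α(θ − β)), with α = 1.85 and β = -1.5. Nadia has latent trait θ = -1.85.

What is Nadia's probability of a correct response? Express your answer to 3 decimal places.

P(θ) = 1 / (1 + exp(−D·α(θ − β)))
Exponent: 1.7 × 1.85 × (-1.85 − (-1.5)) = -1.1008
1/(1 + e^{1.1008}) = 0.2496
P = 0.2496

0.250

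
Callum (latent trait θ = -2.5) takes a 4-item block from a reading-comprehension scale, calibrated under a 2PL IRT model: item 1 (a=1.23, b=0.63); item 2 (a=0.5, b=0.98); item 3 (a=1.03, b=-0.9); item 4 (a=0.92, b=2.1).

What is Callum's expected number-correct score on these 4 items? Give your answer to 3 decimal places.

0.346

P(θ) = 1 / (1 + exp(−a(θ − b)))
P_1 = 1/(1+e^{3.8499}) = 0.0208
P_2 = 1/(1+e^{1.7400}) = 0.1493
P_3 = 1/(1+e^{1.6480}) = 0.1614
P_4 = 1/(1+e^{4.2320}) = 0.0143
E[score] = 0.0208 + 0.1493 + 0.1614 + 0.0143 = 0.3458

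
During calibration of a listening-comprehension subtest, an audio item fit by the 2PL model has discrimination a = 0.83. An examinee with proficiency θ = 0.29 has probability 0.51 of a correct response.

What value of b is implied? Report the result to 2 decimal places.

0.24

P(θ) = 1 / (1 + exp(−a(θ − b)))
logit(0.51) = ln(0.51/0.49) = 0.0400
b = θ − logit/(a) = 0.29 − 0.0400/0.8300 = 0.2418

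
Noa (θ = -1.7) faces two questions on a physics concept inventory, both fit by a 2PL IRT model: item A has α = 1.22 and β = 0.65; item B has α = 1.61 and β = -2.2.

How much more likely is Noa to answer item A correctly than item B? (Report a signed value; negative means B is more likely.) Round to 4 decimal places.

-0.6372

P(θ) = 1 / (1 + exp(−α(θ − β)))
P_A = 0.0538
P_B = 0.6910
P_A − P_B = -0.6372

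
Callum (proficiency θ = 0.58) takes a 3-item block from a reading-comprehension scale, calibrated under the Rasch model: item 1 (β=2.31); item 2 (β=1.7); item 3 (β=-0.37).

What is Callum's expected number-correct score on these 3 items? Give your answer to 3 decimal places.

P(θ) = 1 / (1 + exp(−(θ − β)))
P_1 = 1/(1+e^{1.7300}) = 0.1506
P_2 = 1/(1+e^{1.1200}) = 0.2460
P_3 = 1/(1+e^{-0.9500}) = 0.7211
E[score] = 0.1506 + 0.2460 + 0.7211 = 1.1177

1.118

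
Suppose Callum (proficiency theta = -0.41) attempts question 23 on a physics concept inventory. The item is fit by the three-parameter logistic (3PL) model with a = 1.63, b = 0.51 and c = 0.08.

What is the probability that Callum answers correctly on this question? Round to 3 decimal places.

0.248

P(theta) = c + (1 − c) · 1 / (1 + exp(−a(theta − b)))
Exponent: 1.63 × (-0.41 − 0.51) = -1.4996
1/(1 + e^{1.4996}) = 0.1825
P = 0.08 + 0.92 × 0.1825 = 0.2479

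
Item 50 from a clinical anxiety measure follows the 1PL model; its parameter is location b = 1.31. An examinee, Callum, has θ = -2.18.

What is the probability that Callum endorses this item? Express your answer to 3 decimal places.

0.030

P(θ) = 1 / (1 + exp(−(θ − b)))
Exponent: (-2.18 − 1.31) = -3.4900
1/(1 + e^{3.4900}) = 0.0296
P = 0.0296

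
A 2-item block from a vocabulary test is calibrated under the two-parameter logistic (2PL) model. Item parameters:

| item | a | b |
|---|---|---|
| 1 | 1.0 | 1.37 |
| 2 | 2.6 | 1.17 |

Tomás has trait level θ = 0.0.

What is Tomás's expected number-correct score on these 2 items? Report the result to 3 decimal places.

P(θ) = 1 / (1 + exp(−a(θ − b)))
P_1 = 1/(1+e^{1.3700}) = 0.2026
P_2 = 1/(1+e^{3.0420}) = 0.0456
E[score] = 0.2026 + 0.0456 = 0.2482

0.248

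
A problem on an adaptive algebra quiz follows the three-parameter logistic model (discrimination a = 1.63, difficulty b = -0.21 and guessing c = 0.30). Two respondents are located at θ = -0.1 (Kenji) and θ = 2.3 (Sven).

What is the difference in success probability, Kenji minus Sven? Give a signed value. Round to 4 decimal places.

P(θ) = c + (1 − c) · 1 / (1 + exp(−a(θ − b)))
P(Kenji) = 0.6813  [exponent 0.1793]
P(Sven) = 0.9885  [exponent 4.0913]
Difference = 0.6813 − 0.9885 = -0.3072

-0.3072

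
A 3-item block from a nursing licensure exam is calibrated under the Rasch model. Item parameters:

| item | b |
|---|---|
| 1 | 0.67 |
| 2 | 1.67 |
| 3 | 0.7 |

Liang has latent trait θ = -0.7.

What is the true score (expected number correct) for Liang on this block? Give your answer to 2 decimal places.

P(θ) = 1 / (1 + exp(−(θ − b)))
P_1 = 1/(1+e^{1.3700}) = 0.2026
P_2 = 1/(1+e^{2.3700}) = 0.0855
P_3 = 1/(1+e^{1.4000}) = 0.1978
E[score] = 0.2026 + 0.0855 + 0.1978 = 0.4859

0.49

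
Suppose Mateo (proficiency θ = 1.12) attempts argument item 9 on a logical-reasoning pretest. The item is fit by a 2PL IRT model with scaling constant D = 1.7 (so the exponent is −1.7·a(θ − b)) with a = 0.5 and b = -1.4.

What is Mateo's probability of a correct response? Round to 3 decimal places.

P(θ) = 1 / (1 + exp(−D·a(θ − b)))
Exponent: 1.7 × 0.5 × (1.12 − (-1.4)) = 2.1420
1/(1 + e^{-2.1420}) = 0.8949
P = 0.8949

0.895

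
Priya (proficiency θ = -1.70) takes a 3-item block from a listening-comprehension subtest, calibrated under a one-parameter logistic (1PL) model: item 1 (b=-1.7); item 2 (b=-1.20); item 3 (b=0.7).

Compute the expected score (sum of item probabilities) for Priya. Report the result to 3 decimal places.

P(θ) = 1 / (1 + exp(−(θ − b)))
P_1 = 1/(1+e^{0.0000}) = 0.5000
P_2 = 1/(1+e^{0.5000}) = 0.3775
P_3 = 1/(1+e^{2.4000}) = 0.0832
E[score] = 0.5000 + 0.3775 + 0.0832 = 0.9607

0.961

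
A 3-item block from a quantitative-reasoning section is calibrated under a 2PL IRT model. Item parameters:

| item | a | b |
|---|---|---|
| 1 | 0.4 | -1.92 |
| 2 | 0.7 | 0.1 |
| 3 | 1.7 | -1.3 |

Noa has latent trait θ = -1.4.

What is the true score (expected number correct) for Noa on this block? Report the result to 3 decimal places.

1.269

P(θ) = 1 / (1 + exp(−a(θ − b)))
P_1 = 1/(1+e^{-0.2080}) = 0.5518
P_2 = 1/(1+e^{1.0500}) = 0.2592
P_3 = 1/(1+e^{0.1700}) = 0.4576
E[score] = 0.5518 + 0.2592 + 0.4576 = 1.2686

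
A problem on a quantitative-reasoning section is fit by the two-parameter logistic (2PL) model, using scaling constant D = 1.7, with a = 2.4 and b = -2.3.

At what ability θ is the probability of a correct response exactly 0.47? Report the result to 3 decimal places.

P(θ) = 1 / (1 + exp(−D·a(θ − b)))
logit = ln(0.4700/0.5300) = -0.1201
θ = b + logit/(1.7·a) = -2.3 + (-0.1201)/4.0800 = -2.3294

-2.329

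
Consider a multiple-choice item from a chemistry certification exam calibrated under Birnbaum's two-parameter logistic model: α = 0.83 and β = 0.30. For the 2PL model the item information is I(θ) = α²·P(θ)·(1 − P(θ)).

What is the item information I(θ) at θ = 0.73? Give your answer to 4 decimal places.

0.1669

P = 1/(1+e^{-0.3569}) = 0.5883
P(1−P) = 0.5883 × 0.4117 = 0.2422
I = α² × P(1−P) = 0.83² × 0.2422 = 0.16685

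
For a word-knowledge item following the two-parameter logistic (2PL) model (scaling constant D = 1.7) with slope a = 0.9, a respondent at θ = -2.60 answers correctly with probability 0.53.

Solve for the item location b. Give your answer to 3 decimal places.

-2.679

P(θ) = 1 / (1 + exp(−D·a(θ − b)))
logit(0.53) = ln(0.53/0.47) = 0.1201
b = θ − logit/(1.7·a) = -2.60 − 0.1201/1.5300 = -2.6785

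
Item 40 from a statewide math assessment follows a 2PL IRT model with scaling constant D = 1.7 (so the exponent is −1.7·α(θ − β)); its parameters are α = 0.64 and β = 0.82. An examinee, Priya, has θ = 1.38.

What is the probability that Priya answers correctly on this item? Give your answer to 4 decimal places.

0.6478

P(θ) = 1 / (1 + exp(−D·α(θ − β)))
Exponent: 1.7 × 0.64 × (1.38 − 0.82) = 0.6093
1/(1 + e^{-0.6093}) = 0.6478
P = 0.6478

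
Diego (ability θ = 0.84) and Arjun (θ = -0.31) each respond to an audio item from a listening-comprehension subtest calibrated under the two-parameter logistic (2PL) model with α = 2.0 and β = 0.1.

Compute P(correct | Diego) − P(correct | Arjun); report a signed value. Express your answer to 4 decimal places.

0.5088

P(θ) = 1 / (1 + exp(−α(θ − β)))
P(Diego) = 0.8146  [exponent 1.4800]
P(Arjun) = 0.3058  [exponent -0.8200]
Difference = 0.8146 − 0.3058 = 0.5088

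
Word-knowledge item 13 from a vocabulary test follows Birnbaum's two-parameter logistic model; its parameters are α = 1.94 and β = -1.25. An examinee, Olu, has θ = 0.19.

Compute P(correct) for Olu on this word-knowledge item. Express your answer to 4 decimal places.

0.9423

P(θ) = 1 / (1 + exp(−α(θ − β)))
Exponent: 1.94 × (0.19 − (-1.25)) = 2.7936
1/(1 + e^{-2.7936}) = 0.9423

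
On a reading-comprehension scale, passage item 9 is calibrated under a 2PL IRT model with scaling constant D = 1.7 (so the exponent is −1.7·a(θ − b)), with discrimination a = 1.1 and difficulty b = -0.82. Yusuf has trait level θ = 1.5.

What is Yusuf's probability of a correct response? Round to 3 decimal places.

P(θ) = 1 / (1 + exp(−D·a(θ − b)))
Exponent: 1.7 × 1.1 × (1.5 − (-0.82)) = 4.3384
1/(1 + e^{-4.3384}) = 0.9871
P = 0.9871

0.987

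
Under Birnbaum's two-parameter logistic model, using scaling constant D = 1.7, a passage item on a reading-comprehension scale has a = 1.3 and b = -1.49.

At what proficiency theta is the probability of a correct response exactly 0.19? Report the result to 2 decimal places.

-2.15

P(theta) = 1 / (1 + exp(−D·a(theta − b)))
logit = ln(0.1900/0.8100) = -1.4500
theta = b + logit/(1.7·a) = -1.49 + (-1.4500)/2.2100 = -2.1461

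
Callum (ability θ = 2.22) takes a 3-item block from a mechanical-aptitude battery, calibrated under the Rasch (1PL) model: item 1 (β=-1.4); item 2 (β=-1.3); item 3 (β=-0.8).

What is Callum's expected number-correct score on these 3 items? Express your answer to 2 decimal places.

2.90

P(θ) = 1 / (1 + exp(−(θ − β)))
P_1 = 1/(1+e^{-3.6200}) = 0.9739
P_2 = 1/(1+e^{-3.5200}) = 0.9713
P_3 = 1/(1+e^{-3.0200}) = 0.9535
E[score] = 0.9739 + 0.9713 + 0.9535 = 2.8986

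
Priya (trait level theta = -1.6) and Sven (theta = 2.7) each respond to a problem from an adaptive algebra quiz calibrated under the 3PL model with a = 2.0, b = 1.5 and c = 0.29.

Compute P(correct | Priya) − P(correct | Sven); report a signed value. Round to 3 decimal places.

-0.650

P(theta) = c + (1 − c) · 1 / (1 + exp(−a(theta − b)))
P(Priya) = 0.2914  [exponent -6.2000]
P(Sven) = 0.9409  [exponent 2.4000]
Difference = 0.2914 − 0.9409 = -0.6495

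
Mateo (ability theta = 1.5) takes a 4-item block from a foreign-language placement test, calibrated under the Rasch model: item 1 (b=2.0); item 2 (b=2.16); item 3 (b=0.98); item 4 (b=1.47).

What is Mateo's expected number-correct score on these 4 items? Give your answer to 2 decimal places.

P(theta) = 1 / (1 + exp(−(theta − b)))
P_1 = 1/(1+e^{0.5000}) = 0.3775
P_2 = 1/(1+e^{0.6600}) = 0.3407
P_3 = 1/(1+e^{-0.5200}) = 0.6271
P_4 = 1/(1+e^{-0.0300}) = 0.5075
E[score] = 0.3775 + 0.3407 + 0.6271 + 0.5075 = 1.8529

1.85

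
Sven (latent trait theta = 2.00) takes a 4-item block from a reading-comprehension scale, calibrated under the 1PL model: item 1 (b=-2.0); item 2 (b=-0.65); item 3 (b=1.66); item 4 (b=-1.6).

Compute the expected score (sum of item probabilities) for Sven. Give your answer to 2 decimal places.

P(theta) = 1 / (1 + exp(−(theta − b)))
P_1 = 1/(1+e^{-4.0000}) = 0.9820
P_2 = 1/(1+e^{-2.6500}) = 0.9340
P_3 = 1/(1+e^{-0.3400}) = 0.5842
P_4 = 1/(1+e^{-3.6000}) = 0.9734
E[score] = 0.9820 + 0.9340 + 0.5842 + 0.9734 = 3.4736

3.47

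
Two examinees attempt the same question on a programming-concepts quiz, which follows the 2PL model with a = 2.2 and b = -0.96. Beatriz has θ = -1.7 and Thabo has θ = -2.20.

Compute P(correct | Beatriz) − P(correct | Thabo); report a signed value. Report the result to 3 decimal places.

P(θ) = 1 / (1 + exp(−a(θ − b)))
P(Beatriz) = 0.1641  [exponent -1.6280]
P(Thabo) = 0.0613  [exponent -2.7280]
Difference = 0.1641 − 0.0613 = 0.1028

0.103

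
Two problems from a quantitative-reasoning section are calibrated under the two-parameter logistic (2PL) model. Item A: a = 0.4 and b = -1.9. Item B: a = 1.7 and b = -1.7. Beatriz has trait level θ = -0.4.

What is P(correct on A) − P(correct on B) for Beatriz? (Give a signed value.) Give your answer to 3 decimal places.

-0.255

P(θ) = 1 / (1 + exp(−a(θ − b)))
P_A = 0.6457
P_B = 0.9011
P_A − P_B = -0.2555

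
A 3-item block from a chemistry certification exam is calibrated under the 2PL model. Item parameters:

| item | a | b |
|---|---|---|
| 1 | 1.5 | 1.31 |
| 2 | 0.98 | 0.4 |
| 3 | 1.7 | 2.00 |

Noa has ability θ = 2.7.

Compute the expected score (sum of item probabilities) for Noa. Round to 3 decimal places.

2.561

P(θ) = 1 / (1 + exp(−a(θ − b)))
P_1 = 1/(1+e^{-2.0850}) = 0.8894
P_2 = 1/(1+e^{-2.2540}) = 0.9050
P_3 = 1/(1+e^{-1.1900}) = 0.7667
E[score] = 0.8894 + 0.9050 + 0.7667 = 2.5612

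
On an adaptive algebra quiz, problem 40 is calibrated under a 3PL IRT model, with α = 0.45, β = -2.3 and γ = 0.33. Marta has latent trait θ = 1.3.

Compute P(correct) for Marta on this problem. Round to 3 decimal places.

0.889

P(θ) = γ + (1 − γ) · 1 / (1 + exp(−α(θ − β)))
Exponent: 0.45 × (1.3 − (-2.3)) = 1.6200
1/(1 + e^{-1.6200}) = 0.8348
P = 0.33 + 0.67 × 0.8348 = 0.8893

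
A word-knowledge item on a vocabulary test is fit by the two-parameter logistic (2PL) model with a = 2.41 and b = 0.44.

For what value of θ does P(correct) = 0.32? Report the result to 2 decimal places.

P(θ) = 1 / (1 + exp(−a(θ − b)))
logit = ln(0.3200/0.6800) = -0.7538
θ = b + logit/(a) = 0.44 + (-0.7538)/2.4100 = 0.1272

0.13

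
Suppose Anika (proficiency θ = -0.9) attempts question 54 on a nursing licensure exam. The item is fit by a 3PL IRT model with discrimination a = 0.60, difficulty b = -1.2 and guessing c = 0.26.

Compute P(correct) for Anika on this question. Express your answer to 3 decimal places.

P(θ) = c + (1 − c) · 1 / (1 + exp(−a(θ − b)))
Exponent: 0.60 × (-0.9 − (-1.2)) = 0.1800
1/(1 + e^{-0.1800}) = 0.5449
P = 0.26 + 0.74 × 0.5449 = 0.6632

0.663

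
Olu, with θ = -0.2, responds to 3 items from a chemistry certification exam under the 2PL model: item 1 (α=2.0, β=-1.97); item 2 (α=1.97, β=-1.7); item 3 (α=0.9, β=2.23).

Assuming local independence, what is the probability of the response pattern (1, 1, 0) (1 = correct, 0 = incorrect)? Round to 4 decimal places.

0.8305

P(θ) = 1 / (1 + exp(−α(θ − β)))
P_1 = 1/(1+e^{-3.5400}) = 0.9718
P_2 = 1/(1+e^{-2.9550}) = 0.9505
P_3 = 1/(1+e^{2.1870}) = 0.1009
L = P_1 × P_2 × (1−P_3) = 0.9718 × 0.9505 × 0.8991 = 0.83048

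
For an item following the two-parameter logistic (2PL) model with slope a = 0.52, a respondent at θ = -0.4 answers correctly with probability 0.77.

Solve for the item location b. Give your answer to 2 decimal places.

P(θ) = 1 / (1 + exp(−a(θ − b)))
logit(0.77) = ln(0.77/0.23) = 1.2083
b = θ − logit/(a) = -0.4 − 1.2083/0.5200 = -2.7237

-2.72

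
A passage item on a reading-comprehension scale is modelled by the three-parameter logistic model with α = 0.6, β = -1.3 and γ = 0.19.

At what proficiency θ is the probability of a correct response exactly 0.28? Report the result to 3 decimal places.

-4.766

P(θ) = γ + (1 − γ) · 1 / (1 + exp(−α(θ − β)))
Remove guessing floor: (0.28 − 0.19)/(1 − 0.19) = 0.1111
logit = ln(0.1111/0.8889) = -2.0794
θ = β + logit/(α) = -1.3 + (-2.0794)/0.6000 = -4.7657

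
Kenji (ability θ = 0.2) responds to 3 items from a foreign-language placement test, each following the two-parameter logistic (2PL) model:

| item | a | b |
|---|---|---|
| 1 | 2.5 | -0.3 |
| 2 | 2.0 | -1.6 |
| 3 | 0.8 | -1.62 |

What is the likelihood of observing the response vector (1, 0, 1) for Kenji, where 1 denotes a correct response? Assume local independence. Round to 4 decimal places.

0.0168

P(θ) = 1 / (1 + exp(−a(θ − b)))
P_1 = 1/(1+e^{-1.2500}) = 0.7773
P_2 = 1/(1+e^{-3.6000}) = 0.9734
P_3 = 1/(1+e^{-1.4560}) = 0.8109
L = P_1 × (1−P_2) × P_3 = 0.7773 × 0.0266 × 0.8109 = 0.01676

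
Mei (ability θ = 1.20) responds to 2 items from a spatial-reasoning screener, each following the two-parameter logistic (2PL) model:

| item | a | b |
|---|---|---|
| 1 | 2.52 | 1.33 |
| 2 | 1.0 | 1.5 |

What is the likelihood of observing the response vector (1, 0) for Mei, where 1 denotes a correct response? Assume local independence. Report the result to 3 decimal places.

0.241

P(θ) = 1 / (1 + exp(−a(θ − b)))
P_1 = 1/(1+e^{0.3276}) = 0.4188
P_2 = 1/(1+e^{0.3000}) = 0.4256
L = P_1 × (1−P_2) = 0.4188 × 0.5744 = 0.24059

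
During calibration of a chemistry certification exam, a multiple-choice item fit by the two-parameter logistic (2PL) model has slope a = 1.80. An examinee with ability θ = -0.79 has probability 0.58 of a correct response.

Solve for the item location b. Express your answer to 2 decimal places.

-0.97

P(θ) = 1 / (1 + exp(−a(θ − b)))
logit(0.58) = ln(0.58/0.42) = 0.3228
b = θ − logit/(a) = -0.79 − 0.3228/1.8000 = -0.9693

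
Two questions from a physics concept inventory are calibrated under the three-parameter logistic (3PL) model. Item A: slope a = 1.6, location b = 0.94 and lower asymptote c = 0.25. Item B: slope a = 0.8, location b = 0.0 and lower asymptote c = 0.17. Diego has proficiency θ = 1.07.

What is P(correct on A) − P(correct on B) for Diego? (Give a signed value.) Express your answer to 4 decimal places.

-0.0887

P(θ) = c + (1 − c) · 1 / (1 + exp(−a(θ − b)))
P_A = 0.6639
P_B = 0.7525
P_A − P_B = -0.0887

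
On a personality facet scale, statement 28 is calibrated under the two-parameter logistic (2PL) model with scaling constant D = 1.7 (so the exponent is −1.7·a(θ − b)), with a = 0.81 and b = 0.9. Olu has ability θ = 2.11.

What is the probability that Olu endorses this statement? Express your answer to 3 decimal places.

0.841

P(θ) = 1 / (1 + exp(−D·a(θ − b)))
Exponent: 1.7 × 0.81 × (2.11 − 0.9) = 1.6662
1/(1 + e^{-1.6662}) = 0.8411
P = 0.8411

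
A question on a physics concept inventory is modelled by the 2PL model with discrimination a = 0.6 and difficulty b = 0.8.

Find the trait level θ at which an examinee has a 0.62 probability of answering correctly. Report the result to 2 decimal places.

P(θ) = 1 / (1 + exp(−a(θ − b)))
logit = ln(0.6200/0.3800) = 0.4895
θ = b + logit/(a) = 0.8 + 0.4895/0.6000 = 1.6159

1.62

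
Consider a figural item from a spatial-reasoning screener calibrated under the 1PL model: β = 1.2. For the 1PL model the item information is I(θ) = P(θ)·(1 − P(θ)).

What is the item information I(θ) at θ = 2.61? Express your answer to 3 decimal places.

P = 1/(1+e^{-1.4100}) = 0.8038
P(1−P) = 0.8038 × 0.1962 = 0.1577
I = P(1−P) = 0.15773

0.158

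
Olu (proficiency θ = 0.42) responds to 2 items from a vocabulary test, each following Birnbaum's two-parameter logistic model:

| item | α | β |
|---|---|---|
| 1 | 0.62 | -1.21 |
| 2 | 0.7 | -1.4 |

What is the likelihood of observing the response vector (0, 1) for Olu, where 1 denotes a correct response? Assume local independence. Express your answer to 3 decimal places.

P(θ) = 1 / (1 + exp(−α(θ − β)))
P_1 = 1/(1+e^{-1.0106}) = 0.7331
P_2 = 1/(1+e^{-1.2740}) = 0.7814
L = (1−P_1) × P_2 = 0.2669 × 0.7814 = 0.20853

0.209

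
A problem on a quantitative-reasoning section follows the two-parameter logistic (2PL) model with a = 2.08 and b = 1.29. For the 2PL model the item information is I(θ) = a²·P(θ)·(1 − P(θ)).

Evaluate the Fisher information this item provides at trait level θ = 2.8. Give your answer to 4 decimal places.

P = 1/(1+e^{-3.1408}) = 0.9585
P(1−P) = 0.9585 × 0.0415 = 0.0397
I = a² × P(1−P) = 2.08² × 0.0397 = 0.17192

0.1719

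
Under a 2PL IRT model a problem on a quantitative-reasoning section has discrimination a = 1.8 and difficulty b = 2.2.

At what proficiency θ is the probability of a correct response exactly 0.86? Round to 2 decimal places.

P(θ) = 1 / (1 + exp(−a(θ − b)))
logit = ln(0.8600/0.1400) = 1.8153
θ = b + logit/(a) = 2.2 + 1.8153/1.8000 = 3.2085

3.21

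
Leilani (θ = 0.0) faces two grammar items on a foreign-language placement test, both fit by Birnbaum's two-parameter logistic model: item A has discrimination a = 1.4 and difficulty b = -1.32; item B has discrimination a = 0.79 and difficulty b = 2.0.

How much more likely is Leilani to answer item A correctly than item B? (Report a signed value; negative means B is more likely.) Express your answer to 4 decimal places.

0.6931

P(θ) = 1 / (1 + exp(−a(θ − b)))
P_A = 0.8639
P_B = 0.1708
P_A − P_B = 0.6931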